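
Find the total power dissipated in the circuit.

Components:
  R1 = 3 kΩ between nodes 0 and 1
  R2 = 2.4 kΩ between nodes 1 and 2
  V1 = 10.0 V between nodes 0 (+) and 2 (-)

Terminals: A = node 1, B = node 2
Nodal analysis, taking node 2 as the 0 V reference.
Source V1 fixes V_0 = 10 V.
KCL at each unknown node (sum of currents leaving = 0; resistances in Ω):
  Node 1: (V_1 - 10)/3000 + (V_1 - 0)/2400 = 0
Collecting terms: 0.00075 × V_1 = 0.003333  =>  V_1 = 4.444 V
Power in each resistor, P = (ΔV)²/R:
  P_R1 = (10 - 4.444)²/3000 = 0.01029 W
  P_R2 = (4.444 - 0)²/2400 = 0.00823 W
P_total = P_R1 + P_R2 = 0.01852 W

Final answer: 0.01852 W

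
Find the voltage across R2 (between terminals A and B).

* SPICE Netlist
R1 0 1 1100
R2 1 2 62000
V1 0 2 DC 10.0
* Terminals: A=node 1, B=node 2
R1 and R2 are in series across V1 (node 0 → node 1 → node 2), and the output A–B is taken across R2, so this is a voltage divider.
Series current: I = V1/(R1 + R2) = 10/(1100 + 62000) = 10/63100 = 0.0001585 A
V_R2 = I × R2 = V1 × R2/(R1 + R2) = 10 × 62000/63100 = 9.826 V

Final answer: 9.826 V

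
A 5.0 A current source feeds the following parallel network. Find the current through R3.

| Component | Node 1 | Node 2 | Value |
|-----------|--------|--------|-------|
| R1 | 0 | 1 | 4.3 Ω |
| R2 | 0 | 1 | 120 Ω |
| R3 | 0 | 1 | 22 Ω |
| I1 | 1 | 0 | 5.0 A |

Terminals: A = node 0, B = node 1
All resistors sit directly between nodes 0 and 1, so they are in parallel and share one voltage V; the full source current 5 A splits among them.
1/R_par = 1/4.3 + 1/120 + 1/22 = 0.2863 S  =>  R_par = 3.492 Ω
V = I × R_par = 5 × 3.492 = 17.46 V
I_R3 = V/R3 = 17.46/22 = 0.7937 A

Final answer: 0.7937 A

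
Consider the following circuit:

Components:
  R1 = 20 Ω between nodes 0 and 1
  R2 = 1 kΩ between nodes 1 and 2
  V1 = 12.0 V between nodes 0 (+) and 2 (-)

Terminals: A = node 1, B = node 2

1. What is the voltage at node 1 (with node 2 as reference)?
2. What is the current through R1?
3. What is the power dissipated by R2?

Nodal analysis, taking node 2 as the 0 V reference.
Source V1 fixes V_0 = 12 V.
KCL at each unknown node (sum of currents leaving = 0; resistances in Ω):
  Node 1: (V_1 - 12)/20 + (V_1 - 0)/1000 = 0
Collecting terms: 0.051 × V_1 = 0.6  =>  V_1 = 11.76 V
Part 1:
  Read off the nodal solution: V_1 = 11.76 V
Part 2:
  I_R1 = (V_0 - V_1)/R1 = (12 - 11.76)/20 = 0.01176 A
  Magnitude: I_R1 = 0.01176 A
Part 3:
  I_R2 = (V_1 - V_2)/R2 = (11.76 - 0)/1000 = 0.01176 A
  P_R2 = I_R2² × R2 = (0.01176)² × 1000 = 0.1384 W

Final answers:
1. V_1 = 11.76 V
2. I_R1 = 0.01176 A
3. P_R2 = 0.1384 W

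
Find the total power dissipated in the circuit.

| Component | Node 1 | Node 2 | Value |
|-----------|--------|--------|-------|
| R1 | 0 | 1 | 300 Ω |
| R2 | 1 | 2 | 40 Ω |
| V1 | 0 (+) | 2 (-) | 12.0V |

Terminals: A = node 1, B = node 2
Nodal analysis, taking node 2 as the 0 V reference.
Source V1 fixes V_0 = 12 V.
KCL at each unknown node (sum of currents leaving = 0; resistances in Ω):
  Node 1: (V_1 - 12)/300 + (V_1 - 0)/40 = 0
Collecting terms: 0.02833 × V_1 = 0.04  =>  V_1 = 1.412 V
Power in each resistor, P = (ΔV)²/R:
  P_R1 = (12 - 1.412)²/300 = 0.3737 W
  P_R2 = (1.412 - 0)²/40 = 0.04983 W
P_total = P_R1 + P_R2 = 0.4235 W

Final answer: 0.4235 W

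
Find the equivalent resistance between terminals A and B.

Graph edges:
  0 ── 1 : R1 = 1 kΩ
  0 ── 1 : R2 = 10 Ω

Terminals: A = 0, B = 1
Reduce the network between node 0 (A) and node 1 (B) by series/parallel combination:
  Rp1 = R1 ‖ R2 (parallel, both between nodes 0 and 1) = 1/(1/1000 + 1/10) = 9.901 Ω
R_eq = 9.901 Ω

Final answer: 9.901 Ω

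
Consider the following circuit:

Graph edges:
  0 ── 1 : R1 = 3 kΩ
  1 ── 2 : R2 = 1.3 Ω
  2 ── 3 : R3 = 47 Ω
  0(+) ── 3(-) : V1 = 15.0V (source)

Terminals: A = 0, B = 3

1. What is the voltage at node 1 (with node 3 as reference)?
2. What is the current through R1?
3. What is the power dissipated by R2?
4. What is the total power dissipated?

Nodal analysis, taking node 3 as the 0 V reference.
Source V1 fixes V_0 = 15 V.
KCL at each unknown node (sum of currents leaving = 0; resistances in Ω):
  Node 1: (V_1 - 15)/3000 + (V_1 - V_2)/1.3 = 0
  Node 2: (V_2 - V_1)/1.3 + (V_2 - 0)/47 = 0
Collecting terms (coefficients in siemens):
  0.7696·V_1 - 0.7692·V_2 = 0.005
  0.7905·V_2 - 0.7692·V_1 = 0
Determinant D = (0.7696)(0.7905) - (-0.7692)(-0.7692) = 0.01663
V_1 = [(0.005)(0.7905) - (-0.7692)(0)]/D = 0.2377 V
V_2 = [(0.7696)(0) - (0.005)(-0.7692)]/D = 0.2313 V
Part 1:
  Read off the nodal solution: V_1 = 0.2377 V
Part 2:
  I_R1 = (V_0 - V_1)/R1 = (15 - 0.2377)/3000 = 0.004921 A
  Magnitude: I_R1 = 0.004921 A
Part 3:
  I_R2 = (V_1 - V_2)/R2 = (0.2377 - 0.2313)/1.3 = 0.004921 A
  P_R2 = I_R2² × R2 = (0.004921)² × 1.3 = 0.00003148 W
Part 4:
  Power in each resistor, P = (ΔV)²/R:
    P_R1 = (15 - 0.2377)²/3000 = 0.07264 W
    P_R2 = (0.2377 - 0.2313)²/1.3 = 0.00003148 W
    P_R3 = (0.2313 - 0)²/47 = 0.001138 W
  P_total = P_R1 + P_R2 + P_R3 = 0.07381 W

Final answers:
1. V_1 = 0.2377 V
2. I_R1 = 0.004921 A
3. P_R2 = 3.148e-05 W
4. P_total = 0.07381 W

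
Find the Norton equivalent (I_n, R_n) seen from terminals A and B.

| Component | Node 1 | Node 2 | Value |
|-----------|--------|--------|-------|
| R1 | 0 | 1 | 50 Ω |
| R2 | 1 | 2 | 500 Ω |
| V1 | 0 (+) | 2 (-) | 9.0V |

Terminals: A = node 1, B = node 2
Find the Thévenin equivalent first; then I_n = V_th/R_th and R_n = R_th.
Step 1 — V_th is the open-circuit voltage V_A - V_B (nothing connected across the terminals).
Nodal analysis, taking node 2 as the 0 V reference.
Source V1 fixes V_0 = 9 V.
KCL at each unknown node (sum of currents leaving = 0; resistances in Ω):
  Node 1: (V_1 - 9)/50 + (V_1 - 0)/500 = 0
Collecting terms: 0.022 × V_1 = 0.18  =>  V_1 = 8.182 V
V_th = V_1 - V_2 = 8.182 - 0 = 8.182 V
Step 2 — R_th: zero the source — replace V1 by a short circuit (node 2 merges into node 0) — and find the resistance seen between A (node 1) and B (node 0).
Reduce the network between node 1 (A) and node 0 (B) by series/parallel combination:
  Rp1 = R1 ‖ R2 (parallel, both between nodes 0 and 1) = 1/(1/50 + 1/500) = 45.45 Ω
R_th = 45.45 Ω
I_n = V_th/R_th = 8.182/45.45 = 0.18 A, and R_n = R_th = 45.45 Ω

Final answer: I_n = 0.18 A, R_n = 45.45 Ω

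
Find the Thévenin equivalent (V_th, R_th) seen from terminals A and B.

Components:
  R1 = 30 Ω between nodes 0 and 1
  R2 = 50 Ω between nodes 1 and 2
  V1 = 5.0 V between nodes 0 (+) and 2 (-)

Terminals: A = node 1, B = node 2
Step 1 — V_th is the open-circuit voltage V_A - V_B (nothing connected across the terminals).
Nodal analysis, taking node 2 as the 0 V reference.
Source V1 fixes V_0 = 5 V.
KCL at each unknown node (sum of currents leaving = 0; resistances in Ω):
  Node 1: (V_1 - 5)/30 + (V_1 - 0)/50 = 0
Collecting terms: 0.05333 × V_1 = 0.1667  =>  V_1 = 3.125 V
V_th = V_1 - V_2 = 3.125 - 0 = 3.125 V
Step 2 — R_th: zero the source — replace V1 by a short circuit (node 2 merges into node 0) — and find the resistance seen between A (node 1) and B (node 0).
Reduce the network between node 1 (A) and node 0 (B) by series/parallel combination:
  Rp1 = R1 ‖ R2 (parallel, both between nodes 0 and 1) = 1/(1/30 + 1/50) = 18.75 Ω
R_th = 18.75 Ω

Final answer: V_th = 3.125 V, R_th = 18.75 Ω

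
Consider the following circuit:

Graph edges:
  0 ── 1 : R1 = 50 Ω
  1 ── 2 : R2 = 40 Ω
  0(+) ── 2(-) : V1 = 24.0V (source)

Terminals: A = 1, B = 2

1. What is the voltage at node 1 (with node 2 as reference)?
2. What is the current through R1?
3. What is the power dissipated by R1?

Nodal analysis, taking node 2 as the 0 V reference.
Source V1 fixes V_0 = 24 V.
KCL at each unknown node (sum of currents leaving = 0; resistances in Ω):
  Node 1: (V_1 - 24)/50 + (V_1 - 0)/40 = 0
Collecting terms: 0.045 × V_1 = 0.48  =>  V_1 = 10.67 V
Part 1:
  Read off the nodal solution: V_1 = 10.67 V
Part 2:
  I_R1 = (V_0 - V_1)/R1 = (24 - 10.67)/50 = 0.2667 A
  Magnitude: I_R1 = 0.2667 A
Part 3:
  I_R1 = (V_0 - V_1)/R1 = (24 - 10.67)/50 = 0.2667 A
  P_R1 = I_R1² × R1 = (0.2667)² × 50 = 3.556 W

Final answers:
1. V_1 = 10.67 V
2. I_R1 = 0.2667 A
3. P_R1 = 3.556 W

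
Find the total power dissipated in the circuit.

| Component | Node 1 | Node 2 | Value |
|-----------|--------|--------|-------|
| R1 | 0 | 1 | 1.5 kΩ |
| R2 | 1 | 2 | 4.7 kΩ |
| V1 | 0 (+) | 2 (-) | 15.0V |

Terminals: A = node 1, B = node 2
Nodal analysis, taking node 2 as the 0 V reference.
Source V1 fixes V_0 = 15 V.
KCL at each unknown node (sum of currents leaving = 0; resistances in Ω):
  Node 1: (V_1 - 15)/1500 + (V_1 - 0)/4700 = 0
Collecting terms: 0.0008794 × V_1 = 0.01  =>  V_1 = 11.37 V
Power in each resistor, P = (ΔV)²/R:
  P_R1 = (15 - 11.37)²/1500 = 0.00878 W
  P_R2 = (11.37 - 0)²/4700 = 0.02751 W
P_total = P_R1 + P_R2 = 0.03629 W

Final answer: 0.03629 W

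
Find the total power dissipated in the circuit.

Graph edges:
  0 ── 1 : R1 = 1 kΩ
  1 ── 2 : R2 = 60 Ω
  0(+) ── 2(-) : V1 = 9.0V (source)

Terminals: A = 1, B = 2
Nodal analysis, taking node 2 as the 0 V reference.
Source V1 fixes V_0 = 9 V.
KCL at each unknown node (sum of currents leaving = 0; resistances in Ω):
  Node 1: (V_1 - 9)/1000 + (V_1 - 0)/60 = 0
Collecting terms: 0.01767 × V_1 = 0.009  =>  V_1 = 0.5094 V
Power in each resistor, P = (ΔV)²/R:
  P_R1 = (9 - 0.5094)²/1000 = 0.07209 W
  P_R2 = (0.5094 - 0)²/60 = 0.004325 W
P_total = P_R1 + P_R2 = 0.07642 W

Final answer: 0.07642 W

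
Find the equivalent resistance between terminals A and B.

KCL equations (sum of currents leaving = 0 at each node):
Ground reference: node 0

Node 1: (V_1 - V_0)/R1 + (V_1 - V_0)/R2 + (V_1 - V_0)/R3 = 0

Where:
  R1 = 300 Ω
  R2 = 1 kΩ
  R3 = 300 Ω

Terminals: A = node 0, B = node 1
Reduce the network between node 0 (A) and node 1 (B) by series/parallel combination:
  Rp1 = R1 ‖ R2 ‖ R3 (parallel, all between nodes 0 and 1) = 1/(1/300 + 1/1000 + 1/300) = 130.4 Ω
R_eq = 130.4 Ω

Final answer: 130.4 Ω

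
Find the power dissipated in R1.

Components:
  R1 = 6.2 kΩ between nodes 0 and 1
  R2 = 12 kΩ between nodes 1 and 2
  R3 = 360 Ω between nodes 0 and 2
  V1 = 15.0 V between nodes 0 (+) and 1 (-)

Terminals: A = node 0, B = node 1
Nodal analysis, taking node 1 as the 0 V reference.
Source V1 fixes V_0 = 15 V.
KCL at each unknown node (sum of currents leaving = 0; resistances in Ω):
  Node 2: (V_2 - 0)/12000 + (V_2 - 15)/360 = 0
Collecting terms: 0.002861 × V_2 = 0.04167  =>  V_2 = 14.56 V
I_R1 = (V_0 - V_1)/R1 = (15 - 0)/6200 = 0.002419 A
P_R1 = I_R1² × R1 = (0.002419)² × 6200 = 0.03629 W

Final answer: 0.03629 W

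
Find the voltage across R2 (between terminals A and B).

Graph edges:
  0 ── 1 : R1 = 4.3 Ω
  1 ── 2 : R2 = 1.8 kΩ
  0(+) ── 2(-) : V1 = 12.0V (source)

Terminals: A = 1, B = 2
R1 and R2 are in series across V1 (node 0 → node 1 → node 2), and the output A–B is taken across R2, so this is a voltage divider.
Series current: I = V1/(R1 + R2) = 12/(4.3 + 1800) = 12/1804 = 0.006651 A
V_R2 = I × R2 = V1 × R2/(R1 + R2) = 12 × 1800/1804 = 11.97 V

Final answer: 11.97 V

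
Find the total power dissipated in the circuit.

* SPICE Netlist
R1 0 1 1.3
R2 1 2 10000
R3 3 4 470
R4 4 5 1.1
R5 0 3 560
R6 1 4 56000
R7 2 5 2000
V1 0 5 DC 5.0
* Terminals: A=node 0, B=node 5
Nodal analysis, taking node 5 as the 0 V reference.
Source V1 fixes V_0 = 5 V.
KCL at each unknown node (sum of currents leaving = 0; resistances in Ω):
  Node 1: (V_1 - 5)/1.3 + (V_1 - V_2)/10000 + (V_1 - V_4)/56000 = 0
  Node 2: (V_2 - V_1)/10000 + (V_2 - 0)/2000 = 0
  Node 3: (V_3 - V_4)/470 + (V_3 - 5)/560 = 0
  Node 4: (V_4 - V_3)/470 + (V_4 - 0)/1.1 + (V_4 - V_1)/56000 = 0
Collecting terms (coefficients in siemens):
  0.7693·V_1 - 0.0001·V_2 - 0.00001786·V_4 = 3.846
  0.0006·V_2 - 0.0001·V_1 = 0
  0.003913·V_3 - 0.002128·V_4 = 0.008929
  0.9112·V_4 - 0.00001786·V_1 - 0.002128·V_3 = 0
Solving these 4 simultaneous equations (Gaussian elimination) gives:
  V_1 = 4.999 V, V_2 = 0.8332 V, V_3 = 2.285 V, V_4 = 0.005432 V
Power in each resistor, P = (ΔV)²/R:
  P_R1 = (5 - 4.999)²/1.3 = 0.0000003326 W
  P_R2 = (4.999 - 0.8332)²/10000 = 0.001736 W
  P_R3 = (2.285 - 0.005432)²/470 = 0.01105 W
  P_R4 = (0.005432 - 0)²/1.1 = 0.00002683 W
  P_R5 = (5 - 2.285)²/560 = 0.01317 W
  P_R6 = (4.999 - 0.005432)²/56000 = 0.0004453 W
  P_R7 = (0.8332 - 0)²/2000 = 0.0003471 W
P_total = P_R1 + P_R2 + P_R3 + P_R4 + P_R5 + P_R6 + P_R7 = 0.02677 W

Final answer: 0.02677 W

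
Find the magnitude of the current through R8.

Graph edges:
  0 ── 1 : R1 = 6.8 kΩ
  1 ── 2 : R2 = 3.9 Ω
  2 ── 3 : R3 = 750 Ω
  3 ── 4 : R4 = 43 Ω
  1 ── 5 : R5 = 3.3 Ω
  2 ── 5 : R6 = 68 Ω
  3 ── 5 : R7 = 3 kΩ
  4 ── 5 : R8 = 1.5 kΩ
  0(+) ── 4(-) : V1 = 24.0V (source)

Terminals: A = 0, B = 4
Nodal analysis, taking node 4 as the 0 V reference.
Source V1 fixes V_0 = 24 V.
KCL at each unknown node (sum of currents leaving = 0; resistances in Ω):
  Node 1: (V_1 - 24)/6800 + (V_1 - V_2)/3.9 + (V_1 - V_5)/3.3 = 0
  Node 2: (V_2 - V_1)/3.9 + (V_2 - V_3)/750 + (V_2 - V_5)/68 = 0
  Node 3: (V_3 - V_2)/750 + (V_3 - 0)/43 + (V_3 - V_5)/3000 = 0
  Node 5: (V_5 - V_1)/3.3 + (V_5 - V_2)/68 + (V_5 - V_3)/3000 + (V_5 - 0)/1500 = 0
Collecting terms (coefficients in siemens):
  0.5596·V_1 - 0.2564·V_2 - 0.303·V_5 = 0.003529
  0.2724·V_2 - 0.2564·V_1 - 0.001333·V_3 - 0.01471·V_5 = 0
  0.02492·V_3 - 0.001333·V_2 - 0.0003333·V_5 = 0
  0.3187·V_5 - 0.303·V_1 - 0.01471·V_2 - 0.0003333·V_3 = 0
Solving these 4 simultaneous equations (Gaussian elimination) gives:
  V_1 = 1.496 V, V_2 = 1.489 V, V_3 = 0.09957 V, V_5 = 1.491 V
I_R8 = (V_4 - V_5)/R8 = (0 - 1.491)/1500 = -0.0009938 A
|I_R8| = 0.0009938 A

Final answer: |I_R8| = 0.0009938 A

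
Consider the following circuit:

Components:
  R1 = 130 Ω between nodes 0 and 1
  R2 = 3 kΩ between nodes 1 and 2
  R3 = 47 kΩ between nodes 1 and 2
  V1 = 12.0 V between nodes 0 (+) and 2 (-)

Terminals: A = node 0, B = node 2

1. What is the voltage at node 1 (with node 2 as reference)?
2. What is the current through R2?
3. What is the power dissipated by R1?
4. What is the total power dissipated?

Nodal analysis, taking node 2 as the 0 V reference.
Source V1 fixes V_0 = 12 V.
KCL at each unknown node (sum of currents leaving = 0; resistances in Ω):
  Node 1: (V_1 - 12)/130 + (V_1 - 0)/3000 + (V_1 - 0)/47000 = 0
Collecting terms: 0.008047 × V_1 = 0.09231  =>  V_1 = 11.47 V
Part 1:
  Read off the nodal solution: V_1 = 11.47 V
Part 2:
  I_R2 = (V_1 - V_2)/R2 = (11.47 - 0)/3000 = 0.003824 A
  Magnitude: I_R2 = 0.003824 A
Part 3:
  I_R1 = (V_0 - V_1)/R1 = (12 - 11.47)/130 = 0.004068 A
  P_R1 = I_R1² × R1 = (0.004068)² × 130 = 0.002151 W
Part 4:
  Power in each resistor, P = (ΔV)²/R:
    P_R1 = (12 - 11.47)²/130 = 0.002151 W
    P_R2 = (11.47 - 0)²/3000 = 0.04386 W
    P_R3 = (11.47 - 0)²/47000 = 0.0028 W
  P_total = P_R1 + P_R2 + P_R3 = 0.04881 W

Final answers:
1. V_1 = 11.47 V
2. I_R2 = 0.003824 A
3. P_R1 = 0.002151 W
4. P_total = 0.04881 W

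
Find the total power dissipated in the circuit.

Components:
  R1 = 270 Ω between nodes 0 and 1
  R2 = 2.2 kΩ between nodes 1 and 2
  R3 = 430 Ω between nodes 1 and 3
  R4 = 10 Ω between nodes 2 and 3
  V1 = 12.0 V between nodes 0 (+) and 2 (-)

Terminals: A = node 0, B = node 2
Nodal analysis, taking node 2 as the 0 V reference.
Source V1 fixes V_0 = 12 V.
KCL at each unknown node (sum of currents leaving = 0; resistances in Ω):
  Node 1: (V_1 - 12)/270 + (V_1 - 0)/2200 + (V_1 - V_3)/430 = 0
  Node 3: (V_3 - V_1)/430 + (V_3 - 0)/10 = 0
Collecting terms (coefficients in siemens):
  0.006484·V_1 - 0.002326·V_3 = 0.04444
  0.1023·V_3 - 0.002326·V_1 = 0
Determinant D = (0.006484)(0.1023) - (-0.002326)(-0.002326) = 0.0006581
V_1 = [(0.04444)(0.1023) - (-0.002326)(0)]/D = 6.911 V
V_3 = [(0.006484)(0) - (0.04444)(-0.002326)]/D = 0.1571 V
Power in each resistor, P = (ΔV)²/R:
  P_R1 = (12 - 6.911)²/270 = 0.09592 W
  P_R2 = (6.911 - 0)²/2200 = 0.02171 W
  P_R3 = (6.911 - 0.1571)²/430 = 0.1061 W
  P_R4 = (0 - 0.1571)²/10 = 0.002467 W
P_total = P_R1 + P_R2 + P_R3 + P_R4 = 0.2262 W

Final answer: 0.2262 W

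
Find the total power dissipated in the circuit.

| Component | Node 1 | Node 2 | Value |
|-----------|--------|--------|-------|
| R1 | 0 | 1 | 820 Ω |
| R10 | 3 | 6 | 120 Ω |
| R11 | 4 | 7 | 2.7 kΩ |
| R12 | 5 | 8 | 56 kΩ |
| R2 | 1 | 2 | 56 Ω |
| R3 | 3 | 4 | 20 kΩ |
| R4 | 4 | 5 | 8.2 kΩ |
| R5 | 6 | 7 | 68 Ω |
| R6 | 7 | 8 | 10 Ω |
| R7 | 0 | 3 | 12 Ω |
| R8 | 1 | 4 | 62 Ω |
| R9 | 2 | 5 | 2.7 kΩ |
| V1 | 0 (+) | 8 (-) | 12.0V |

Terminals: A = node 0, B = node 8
Nodal analysis, taking node 8 as the 0 V reference.
Source V1 fixes V_0 = 12 V.
KCL at each unknown node (sum of currents leaving = 0; resistances in Ω):
  Node 1: (V_1 - 12)/820 + (V_1 - V_2)/56 + (V_1 - V_4)/62 = 0
  Node 2: (V_2 - V_1)/56 + (V_2 - V_5)/2700 = 0
  Node 3: (V_3 - V_4)/20000 + (V_3 - 12)/12 + (V_3 - V_6)/120 = 0
  Node 4: (V_4 - V_3)/20000 + (V_4 - V_5)/8200 + (V_4 - V_1)/62 + (V_4 - V_7)/2700 = 0
  Node 5: (V_5 - V_4)/8200 + (V_5 - V_2)/2700 + (V_5 - 0)/56000 = 0
  Node 6: (V_6 - V_7)/68 + (V_6 - V_3)/120 = 0
  Node 7: (V_7 - V_6)/68 + (V_7 - 0)/10 + (V_7 - V_4)/2700 = 0
Collecting terms (coefficients in siemens):
  0.03521·V_1 - 0.01786·V_2 - 0.01613·V_4 = 0.01463
  0.01823·V_2 - 0.01786·V_1 - 0.0003704·V_5 = 0
  0.09172·V_3 - 0.00005·V_4 - 0.008333·V_6 = 1
  0.01667·V_4 - 0.01613·V_1 - 0.00005·V_3 - 0.000122·V_5 - 0.0003704·V_7 = 0
  0.0005102·V_5 - 0.0003704·V_2 - 0.000122·V_4 = 0
  0.02304·V_6 - 0.008333·V_3 - 0.01471·V_7 = 0
  0.1151·V_7 - 0.0003704·V_4 - 0.01471·V_6 = 0
Solving these 7 simultaneous equations (Gaussian elimination) gives:
  V_1 = 9.356 V, V_2 = 9.348 V, V_3 = 11.31 V, V_4 = 9.165 V
  V_5 = 8.977 V, V_6 = 4.477 V, V_7 = 0.6016 V
Power in each resistor, P = (ΔV)²/R:
  P_R1 = (12 - 9.356)²/820 = 0.008525 W
  P_R2 = (9.356 - 9.348)²/56 = 0.000001058 W
  P_R3 = (11.31 - 9.165)²/20000 = 0.0002312 W
  P_R4 = (9.165 - 8.977)²/8200 = 0.000004284 W
  P_R5 = (4.477 - 0.6016)²/68 = 0.2208 W
  P_R6 = (0.6016 - 0)²/10 = 0.03619 W
  P_R7 = (12 - 11.31)²/12 = 0.03912 W
  P_R8 = (9.356 - 9.165)²/62 = 0.0005908 W
  P_R9 = (9.348 - 8.977)²/2700 = 0.00005101 W
  P_R10 = (11.31 - 4.477)²/120 = 0.3897 W
  P_R11 = (9.165 - 0.6016)²/2700 = 0.02716 W
  P_R12 = (8.977 - 0)²/56000 = 0.001439 W
P_total = P_R1 + P_R2 + P_R3 + P_R4 + P_R5 + P_R6 + P_R7 + P_R8 + P_R9 + P_R10 + P_R11 + P_R12 = 0.7238 W

Final answer: 0.7238 W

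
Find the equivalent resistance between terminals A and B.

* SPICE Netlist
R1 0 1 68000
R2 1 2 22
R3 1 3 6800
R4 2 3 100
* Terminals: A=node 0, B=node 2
Reduce the network between node 0 (A) and node 2 (B) by series/parallel combination:
  Rs1 = R3 + R4 (series, joined only at node 3) = 6800 + 100 = 6900 Ω
  Rp1 = R2 ‖ Rs1 (parallel, both between nodes 1 and 2) = 1/(1/22 + 1/6900) = 21.93 Ω
  Rs2 = R1 + Rp1 (series, joined only at node 1) = 68000 + 21.93 = 68020 Ω
R_eq = 68.02 kΩ

Final answer: 68.02 kΩ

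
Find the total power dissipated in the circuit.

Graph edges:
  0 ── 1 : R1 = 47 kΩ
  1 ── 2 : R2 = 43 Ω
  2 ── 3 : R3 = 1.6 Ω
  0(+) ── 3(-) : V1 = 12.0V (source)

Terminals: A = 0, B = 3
Nodal analysis, taking node 3 as the 0 V reference.
Source V1 fixes V_0 = 12 V.
KCL at each unknown node (sum of currents leaving = 0; resistances in Ω):
  Node 1: (V_1 - 12)/47000 + (V_1 - V_2)/43 = 0
  Node 2: (V_2 - V_1)/43 + (V_2 - 0)/1.6 = 0
Collecting terms (coefficients in siemens):
  0.02328·V_1 - 0.02326·V_2 = 0.0002553
  0.6483·V_2 - 0.02326·V_1 = 0
Determinant D = (0.02328)(0.6483) - (-0.02326)(-0.02326) = 0.01455
V_1 = [(0.0002553)(0.6483) - (-0.02326)(0)]/D = 0.01138 V
V_2 = [(0.02328)(0) - (0.0002553)(-0.02326)]/D = 0.0004081 V
Power in each resistor, P = (ΔV)²/R:
  P_R1 = (12 - 0.01138)²/47000 = 0.003058 W
  P_R2 = (0.01138 - 0.0004081)²/43 = 0.000002798 W
  P_R3 = (0.0004081 - 0)²/1.6 = 0.0000001041 W
P_total = P_R1 + P_R2 + P_R3 = 0.003061 W

Final answer: 0.003061 W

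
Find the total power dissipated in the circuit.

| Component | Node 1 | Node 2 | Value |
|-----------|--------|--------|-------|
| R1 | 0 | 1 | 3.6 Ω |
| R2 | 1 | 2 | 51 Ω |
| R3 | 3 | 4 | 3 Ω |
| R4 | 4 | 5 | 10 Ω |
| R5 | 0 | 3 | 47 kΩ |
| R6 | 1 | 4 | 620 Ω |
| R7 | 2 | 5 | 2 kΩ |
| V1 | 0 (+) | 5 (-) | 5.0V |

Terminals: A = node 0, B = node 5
Nodal analysis, taking node 5 as the 0 V reference.
Source V1 fixes V_0 = 5 V.
KCL at each unknown node (sum of currents leaving = 0; resistances in Ω):
  Node 1: (V_1 - 5)/3.6 + (V_1 - V_2)/51 + (V_1 - V_4)/620 = 0
  Node 2: (V_2 - V_1)/51 + (V_2 - 0)/2000 = 0
  Node 3: (V_3 - V_4)/3 + (V_3 - 5)/47000 = 0
  Node 4: (V_4 - V_3)/3 + (V_4 - 0)/10 + (V_4 - V_1)/620 = 0
Collecting terms (coefficients in siemens):
  0.299·V_1 - 0.01961·V_2 - 0.001613·V_4 = 1.389
  0.02011·V_2 - 0.01961·V_1 = 0
  0.3334·V_3 - 0.3333·V_4 = 0.0001064
  0.4349·V_4 - 0.001613·V_1 - 0.3333·V_3 = 0
Solving these 4 simultaneous equations (Gaussian elimination) gives:
  V_1 = 4.963 V, V_2 = 4.84 V, V_3 = 0.08012 V, V_4 = 0.07981 V
Power in each resistor, P = (ΔV)²/R:
  P_R1 = (5 - 4.963)²/3.6 = 0.0003816 W
  P_R2 = (4.963 - 4.84)²/51 = 0.0002986 W
  P_R3 = (0.08012 - 0.07981)²/3 = 0.00000003287 W
  P_R4 = (0.07981 - 0)²/10 = 0.0006369 W
  P_R5 = (5 - 0.08012)²/47000 = 0.000515 W
  P_R6 = (4.963 - 0.07981)²/620 = 0.03846 W
  P_R7 = (4.84 - 0)²/2000 = 0.01171 W
P_total = P_R1 + P_R2 + P_R3 + P_R4 + P_R5 + P_R6 + P_R7 = 0.052 W

Final answer: 0.052 W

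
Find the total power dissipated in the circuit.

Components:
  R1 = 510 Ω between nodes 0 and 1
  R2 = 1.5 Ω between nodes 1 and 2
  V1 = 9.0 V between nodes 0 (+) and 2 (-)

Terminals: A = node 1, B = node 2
Nodal analysis, taking node 2 as the 0 V reference.
Source V1 fixes V_0 = 9 V.
KCL at each unknown node (sum of currents leaving = 0; resistances in Ω):
  Node 1: (V_1 - 9)/510 + (V_1 - 0)/1.5 = 0
Collecting terms: 0.6686 × V_1 = 0.01765  =>  V_1 = 0.02639 V
Power in each resistor, P = (ΔV)²/R:
  P_R1 = (9 - 0.02639)²/510 = 0.1579 W
  P_R2 = (0.02639 - 0)²/1.5 = 0.0004644 W
P_total = P_R1 + P_R2 = 0.1584 W

Final answer: 0.1584 W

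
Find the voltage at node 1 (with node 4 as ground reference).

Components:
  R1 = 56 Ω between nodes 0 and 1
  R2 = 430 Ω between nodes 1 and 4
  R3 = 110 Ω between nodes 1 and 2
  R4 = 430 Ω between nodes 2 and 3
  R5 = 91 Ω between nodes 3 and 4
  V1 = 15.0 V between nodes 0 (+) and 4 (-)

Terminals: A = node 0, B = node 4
Nodal analysis, taking node 4 as the 0 V reference.
Source V1 fixes V_0 = 15 V.
KCL at each unknown node (sum of currents leaving = 0; resistances in Ω):
  Node 1: (V_1 - 15)/56 + (V_1 - 0)/430 + (V_1 - V_2)/110 = 0
  Node 2: (V_2 - V_1)/110 + (V_2 - V_3)/430 = 0
  Node 3: (V_3 - V_2)/430 + (V_3 - 0)/91 = 0
Collecting terms (coefficients in siemens):
  0.02927·V_1 - 0.009091·V_2 = 0.2679
  0.01142·V_2 - 0.009091·V_1 - 0.002326·V_3 = 0
  0.01331·V_3 - 0.002326·V_2 = 0
Solving these 3 simultaneous equations (Gaussian elimination) gives:
  V_1 = 12.31 V, V_2 = 10.16 V, V_3 = 1.775 V
The requested potential is V_1 = 12.31 V.

Final answer: V_1 = 12.31 V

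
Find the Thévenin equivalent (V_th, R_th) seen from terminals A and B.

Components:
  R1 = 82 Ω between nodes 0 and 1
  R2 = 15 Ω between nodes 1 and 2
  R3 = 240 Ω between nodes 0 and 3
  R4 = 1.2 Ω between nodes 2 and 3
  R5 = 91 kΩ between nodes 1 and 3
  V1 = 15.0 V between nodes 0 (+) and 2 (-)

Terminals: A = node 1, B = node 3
Step 1 — V_th is the open-circuit voltage V_A - V_B (nothing connected across the terminals).
Nodal analysis, taking node 2 as the 0 V reference.
Source V1 fixes V_0 = 15 V.
KCL at each unknown node (sum of currents leaving = 0; resistances in Ω):
  Node 1: (V_1 - 15)/82 + (V_1 - 0)/15 + (V_1 - V_3)/91000 = 0
  Node 3: (V_3 - 15)/240 + (V_3 - 0)/1.2 + (V_3 - V_1)/91000 = 0
Collecting terms (coefficients in siemens):
  0.07887·V_1 - 0.00001099·V_3 = 0.1829
  0.8375·V_3 - 0.00001099·V_1 = 0.0625
Determinant D = (0.07887)(0.8375) - (-0.00001099)(-0.00001099) = 0.06606
V_1 = [(0.1829)(0.8375) - (-0.00001099)(0.0625)]/D = 2.319 V
V_3 = [(0.07887)(0.0625) - (0.1829)(-0.00001099)]/D = 0.07466 V
V_th = V_1 - V_3 = 2.319 - 0.07466 = 2.245 V
Step 2 — R_th: zero the source — replace V1 by a short circuit (node 2 merges into node 0) — and find the resistance seen between A (node 1) and B (node 3).
Reduce the network between node 1 (A) and node 3 (B) by series/parallel combination:
  Rp1 = R1 ‖ R2 (parallel, both between nodes 0 and 1) = 1/(1/82 + 1/15) = 12.68 Ω
  Rp2 = R3 ‖ R4 (parallel, both between nodes 0 and 3) = 1/(1/240 + 1/1.2) = 1.194 Ω
  Rs1 = Rp1 + Rp2 (series, joined only at node 0) = 12.68 + 1.194 = 13.87 Ω
  Rp3 = R5 ‖ Rs1 (parallel, both between nodes 1 and 3) = 1/(1/91000 + 1/13.87) = 13.87 Ω
R_th = 13.87 Ω

Final answer: V_th = 2.245 V, R_th = 13.87 Ω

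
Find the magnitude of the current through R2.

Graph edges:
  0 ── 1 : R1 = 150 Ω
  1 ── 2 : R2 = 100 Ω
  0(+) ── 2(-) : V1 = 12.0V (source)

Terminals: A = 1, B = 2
Nodal analysis, taking node 2 as the 0 V reference.
Source V1 fixes V_0 = 12 V.
KCL at each unknown node (sum of currents leaving = 0; resistances in Ω):
  Node 1: (V_1 - 12)/150 + (V_1 - 0)/100 = 0
Collecting terms: 0.01667 × V_1 = 0.08  =>  V_1 = 4.8 V
I_R2 = (V_1 - V_2)/R2 = (4.8 - 0)/100 = 0.048 A
|I_R2| = 0.048 A

Final answer: |I_R2| = 0.048 A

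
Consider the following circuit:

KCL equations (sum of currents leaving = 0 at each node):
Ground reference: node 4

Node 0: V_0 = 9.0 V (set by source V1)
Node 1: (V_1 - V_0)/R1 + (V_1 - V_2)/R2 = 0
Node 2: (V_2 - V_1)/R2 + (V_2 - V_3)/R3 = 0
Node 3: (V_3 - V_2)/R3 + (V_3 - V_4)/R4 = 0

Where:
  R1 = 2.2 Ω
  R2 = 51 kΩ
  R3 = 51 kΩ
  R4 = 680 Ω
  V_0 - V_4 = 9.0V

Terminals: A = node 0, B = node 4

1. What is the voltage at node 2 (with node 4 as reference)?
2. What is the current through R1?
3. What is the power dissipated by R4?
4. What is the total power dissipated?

Nodal analysis, taking node 4 as the 0 V reference.
Source V1 fixes V_0 = 9 V.
KCL at each unknown node (sum of currents leaving = 0; resistances in Ω):
  Node 1: (V_1 - 9)/2.2 + (V_1 - V_2)/51000 = 0
  Node 2: (V_2 - V_1)/51000 + (V_2 - V_3)/51000 = 0
  Node 3: (V_3 - V_2)/51000 + (V_3 - 0)/680 = 0
Collecting terms (coefficients in siemens):
  0.4546·V_1 - 0.00001961·V_2 = 4.091
  0.00003922·V_2 - 0.00001961·V_1 - 0.00001961·V_3 = 0
  0.00149·V_3 - 0.00001961·V_2 = 0
Solving these 3 simultaneous equations (Gaussian elimination) gives:
  V_1 = 9 V, V_2 = 4.53 V, V_3 = 0.0596 V
Part 1:
  Read off the nodal solution: V_2 = 4.53 V
Part 2:
  I_R1 = (V_0 - V_1)/R1 = (9 - 9)/2.2 = 0.00008765 A
  Magnitude: I_R1 = 0.00008765 A
Part 3:
  I_R4 = (V_3 - V_4)/R4 = (0.0596 - 0)/680 = 0.00008765 A
  P_R4 = I_R4² × R4 = (0.00008765)² × 680 = 0.000005224 W
Part 4:
  Power in each resistor, P = (ΔV)²/R:
    P_R1 = (9 - 9)²/2.2 = 0.0000000169 W
    P_R2 = (9 - 4.53)²/51000 = 0.0003918 W
    P_R3 = (4.53 - 0.0596)²/51000 = 0.0003918 W
    P_R4 = (0.0596 - 0)²/680 = 0.000005224 W
  P_total = P_R1 + P_R2 + P_R3 + P_R4 = 0.0007888 W

Final answers:
1. V_2 = 4.53 V
2. I_R1 = 8.765e-05 A
3. P_R4 = 5.224e-06 W
4. P_total = 0.0007888 W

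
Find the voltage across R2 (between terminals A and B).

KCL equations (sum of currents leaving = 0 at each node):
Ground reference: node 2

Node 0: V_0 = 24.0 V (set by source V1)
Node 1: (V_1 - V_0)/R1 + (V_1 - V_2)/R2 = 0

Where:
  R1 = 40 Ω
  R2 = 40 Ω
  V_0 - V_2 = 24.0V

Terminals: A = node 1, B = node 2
R1 and R2 are in series across V1 (node 0 → node 1 → node 2), and the output A–B is taken across R2, so this is a voltage divider.
Series current: I = V1/(R1 + R2) = 24/(40 + 40) = 24/80 = 0.3 A
V_R2 = I × R2 = V1 × R2/(R1 + R2) = 24 × 40/80 = 12 V

Final answer: 12 V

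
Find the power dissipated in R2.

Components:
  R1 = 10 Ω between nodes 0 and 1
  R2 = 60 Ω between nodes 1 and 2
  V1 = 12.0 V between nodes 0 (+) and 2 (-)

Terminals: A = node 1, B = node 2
Nodal analysis, taking node 2 as the 0 V reference.
Source V1 fixes V_0 = 12 V.
KCL at each unknown node (sum of currents leaving = 0; resistances in Ω):
  Node 1: (V_1 - 12)/10 + (V_1 - 0)/60 = 0
Collecting terms: 0.1167 × V_1 = 1.2  =>  V_1 = 10.29 V
I_R2 = (V_1 - V_2)/R2 = (10.29 - 0)/60 = 0.1714 A
P_R2 = I_R2² × R2 = (0.1714)² × 60 = 1.763 W

Final answer: 1.763 W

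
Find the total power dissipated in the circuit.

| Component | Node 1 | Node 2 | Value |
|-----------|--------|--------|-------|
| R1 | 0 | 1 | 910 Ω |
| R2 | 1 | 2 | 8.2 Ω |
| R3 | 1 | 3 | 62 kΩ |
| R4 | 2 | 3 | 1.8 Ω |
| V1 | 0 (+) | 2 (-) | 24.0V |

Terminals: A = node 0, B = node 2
Nodal analysis, taking node 2 as the 0 V reference.
Source V1 fixes V_0 = 24 V.
KCL at each unknown node (sum of currents leaving = 0; resistances in Ω):
  Node 1: (V_1 - 24)/910 + (V_1 - 0)/8.2 + (V_1 - V_3)/62000 = 0
  Node 3: (V_3 - V_1)/62000 + (V_3 - 0)/1.8 = 0
Collecting terms (coefficients in siemens):
  0.1231·V_1 - 0.00001613·V_3 = 0.02637
  0.5556·V_3 - 0.00001613·V_1 = 0
Determinant D = (0.1231)(0.5556) - (-0.00001613)(-0.00001613) = 0.06837
V_1 = [(0.02637)(0.5556) - (-0.00001613)(0)]/D = 0.2143 V
V_3 = [(0.1231)(0) - (0.02637)(-0.00001613)]/D = 0.000006222 V
Power in each resistor, P = (ΔV)²/R:
  P_R1 = (24 - 0.2143)²/910 = 0.6217 W
  P_R2 = (0.2143 - 0)²/8.2 = 0.005601 W
  P_R3 = (0.2143 - 0.000006222)²/62000 = 0.0000007407 W
  P_R4 = (0 - 0.000006222)²/1.8 = 0.0000000000215 W
P_total = P_R1 + P_R2 + P_R3 + P_R4 = 0.6273 W

Final answer: 0.6273 W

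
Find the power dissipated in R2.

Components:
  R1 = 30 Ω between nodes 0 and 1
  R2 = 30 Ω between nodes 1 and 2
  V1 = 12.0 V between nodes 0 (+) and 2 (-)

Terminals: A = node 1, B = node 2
Nodal analysis, taking node 2 as the 0 V reference.
Source V1 fixes V_0 = 12 V.
KCL at each unknown node (sum of currents leaving = 0; resistances in Ω):
  Node 1: (V_1 - 12)/30 + (V_1 - 0)/30 = 0
Collecting terms: 0.06667 × V_1 = 0.4  =>  V_1 = 6 V
I_R2 = (V_1 - V_2)/R2 = (6 - 0)/30 = 0.2 A
P_R2 = I_R2² × R2 = (0.2)² × 30 = 1.2 W

Final answer: 1.2 W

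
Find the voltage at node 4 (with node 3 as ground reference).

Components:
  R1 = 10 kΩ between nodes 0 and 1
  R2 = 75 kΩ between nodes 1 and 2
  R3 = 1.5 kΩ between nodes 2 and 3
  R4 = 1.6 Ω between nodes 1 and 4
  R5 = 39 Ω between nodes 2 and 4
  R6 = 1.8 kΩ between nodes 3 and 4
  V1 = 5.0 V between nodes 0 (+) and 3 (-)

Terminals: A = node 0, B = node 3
Nodal analysis, taking node 3 as the 0 V reference.
Source V1 fixes V_0 = 5 V.
KCL at each unknown node (sum of currents leaving = 0; resistances in Ω):
  Node 1: (V_1 - 5)/10000 + (V_1 - V_2)/75000 + (V_1 - V_4)/1.6 = 0
  Node 2: (V_2 - V_1)/75000 + (V_2 - 0)/1500 + (V_2 - V_4)/39 = 0
  Node 4: (V_4 - V_1)/1.6 + (V_4 - V_2)/39 + (V_4 - 0)/1800 = 0
Collecting terms (coefficients in siemens):
  0.6251·V_1 - 0.00001333·V_2 - 0.625·V_4 = 0.0005
  0.02632·V_2 - 0.00001333·V_1 - 0.02564·V_4 = 0
  0.6512·V_4 - 0.625·V_1 - 0.02564·V_2 = 0
Solving these 3 simultaneous equations (Gaussian elimination) gives:
  V_1 = 0.3837 V, V_2 = 0.3733 V, V_4 = 0.383 V
The requested potential is V_4 = 0.383 V.

Final answer: V_4 = 0.383 V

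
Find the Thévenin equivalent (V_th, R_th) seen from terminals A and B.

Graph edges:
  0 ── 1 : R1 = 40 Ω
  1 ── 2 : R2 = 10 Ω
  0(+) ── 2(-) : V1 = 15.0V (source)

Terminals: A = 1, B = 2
Step 1 — V_th is the open-circuit voltage V_A - V_B (nothing connected across the terminals).
Nodal analysis, taking node 2 as the 0 V reference.
Source V1 fixes V_0 = 15 V.
KCL at each unknown node (sum of currents leaving = 0; resistances in Ω):
  Node 1: (V_1 - 15)/40 + (V_1 - 0)/10 = 0
Collecting terms: 0.125 × V_1 = 0.375  =>  V_1 = 3 V
V_th = V_1 - V_2 = 3 - 0 = 3 V
Step 2 — R_th: zero the source — replace V1 by a short circuit (node 2 merges into node 0) — and find the resistance seen between A (node 1) and B (node 0).
Reduce the network between node 1 (A) and node 0 (B) by series/parallel combination:
  Rp1 = R1 ‖ R2 (parallel, both between nodes 0 and 1) = 1/(1/40 + 1/10) = 8 Ω
R_th = 8 Ω

Final answer: V_th = 3 V, R_th = 8 Ω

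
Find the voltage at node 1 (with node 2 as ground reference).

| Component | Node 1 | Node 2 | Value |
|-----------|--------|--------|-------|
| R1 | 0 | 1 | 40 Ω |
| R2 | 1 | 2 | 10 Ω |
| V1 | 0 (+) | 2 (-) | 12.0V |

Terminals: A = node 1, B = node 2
Nodal analysis, taking node 2 as the 0 V reference.
Source V1 fixes V_0 = 12 V.
KCL at each unknown node (sum of currents leaving = 0; resistances in Ω):
  Node 1: (V_1 - 12)/40 + (V_1 - 0)/10 = 0
Collecting terms: 0.125 × V_1 = 0.3  =>  V_1 = 2.4 V
The requested potential is V_1 = 2.4 V.

Final answer: V_1 = 2.4 V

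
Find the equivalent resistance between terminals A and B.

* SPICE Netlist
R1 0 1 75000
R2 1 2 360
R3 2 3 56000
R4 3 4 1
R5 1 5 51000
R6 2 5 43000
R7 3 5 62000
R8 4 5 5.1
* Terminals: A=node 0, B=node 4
The network is not a plain series/parallel combination. Inject a 1 A test current into terminal A (node 0) and return it from terminal B (node 4); then R_eq = V_A / (1 A).
Nodal analysis, taking node 4 as the 0 V reference.
Current source I_test pushes 1 A into node 0 and draws it out of node 4.
KCL at each unknown node (sum of currents leaving = 0; resistances in Ω):
  Node 0: (V_0 - V_1)/75000 - 1 = 0
  Node 1: (V_1 - V_0)/75000 + (V_1 - V_2)/360 + (V_1 - V_5)/51000 = 0
  Node 2: (V_2 - V_1)/360 + (V_2 - V_3)/56000 + (V_2 - V_5)/43000 = 0
  Node 3: (V_3 - V_2)/56000 + (V_3 - 0)/1 + (V_3 - V_5)/62000 = 0
  Node 5: (V_5 - V_1)/51000 + (V_5 - V_2)/43000 + (V_5 - V_3)/62000 + (V_5 - 0)/5.1 = 0
Collecting terms (coefficients in siemens):
  0.00001333·V_0 - 0.00001333·V_1 = 1
  0.002811·V_1 - 0.00001333·V_0 - 0.002778·V_2 - 0.00001961·V_5 = 0
  0.002819·V_2 - 0.002778·V_1 - 0.00001786·V_3 - 0.00002326·V_5 = 0
  1·V_3 - 0.00001786·V_2 - 0.00001613·V_5 = 0
  0.1961·V_5 - 0.00001961·V_1 - 0.00002326·V_2 - 0.00001613·V_3 = 0
Solving these 5 simultaneous equations (Gaussian elimination) gives:
  V_0 = 91640 V, V_1 = 16640 V, V_2 = 16390 V, V_3 = 0.2928 V
  V_5 = 3.607 V
R_eq = V_0 / 1 A = 91640 Ω = 91.64 kΩ

Final answer: 91.64 kΩ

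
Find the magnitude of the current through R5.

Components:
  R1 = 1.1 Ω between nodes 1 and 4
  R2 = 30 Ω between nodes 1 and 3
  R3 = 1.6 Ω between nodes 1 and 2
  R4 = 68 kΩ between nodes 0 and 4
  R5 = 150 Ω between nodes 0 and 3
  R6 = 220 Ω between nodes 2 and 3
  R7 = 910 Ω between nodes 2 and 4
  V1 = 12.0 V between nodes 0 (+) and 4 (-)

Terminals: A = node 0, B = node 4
Nodal analysis, taking node 4 as the 0 V reference.
Source V1 fixes V_0 = 12 V.
KCL at each unknown node (sum of currents leaving = 0; resistances in Ω):
  Node 1: (V_1 - 0)/1.1 + (V_1 - V_3)/30 + (V_1 - V_2)/1.6 = 0
  Node 2: (V_2 - V_1)/1.6 + (V_2 - V_3)/220 + (V_2 - 0)/910 = 0
  Node 3: (V_3 - V_1)/30 + (V_3 - 12)/150 + (V_3 - V_2)/220 = 0
Collecting terms (coefficients in siemens):
  1.567·V_1 - 0.625·V_2 - 0.03333·V_3 = 0
  0.6306·V_2 - 0.625·V_1 - 0.004545·V_3 = 0
  0.04455·V_3 - 0.03333·V_1 - 0.004545·V_2 = 0.08
Solving these 3 simultaneous equations (Gaussian elimination) gives:
  V_1 = 0.07425 V, V_2 = 0.087 V, V_3 = 1.86 V
I_R5 = (V_0 - V_3)/R5 = (12 - 1.86)/150 = 0.0676 A
|I_R5| = 0.0676 A

Final answer: |I_R5| = 0.0676 A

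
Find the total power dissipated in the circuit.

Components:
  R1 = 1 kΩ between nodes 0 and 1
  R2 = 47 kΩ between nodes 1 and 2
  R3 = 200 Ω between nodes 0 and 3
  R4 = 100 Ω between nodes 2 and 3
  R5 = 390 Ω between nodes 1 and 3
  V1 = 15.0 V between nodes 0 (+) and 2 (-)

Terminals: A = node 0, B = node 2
Nodal analysis, taking node 2 as the 0 V reference.
Source V1 fixes V_0 = 15 V.
KCL at each unknown node (sum of currents leaving = 0; resistances in Ω):
  Node 1: (V_1 - 15)/1000 + (V_1 - 0)/47000 + (V_1 - V_3)/390 = 0
  Node 3: (V_3 - 15)/200 + (V_3 - 0)/100 + (V_3 - V_1)/390 = 0
Collecting terms (coefficients in siemens):
  0.003585·V_1 - 0.002564·V_3 = 0.015
  0.01756·V_3 - 0.002564·V_1 = 0.075
Determinant D = (0.003585)(0.01756) - (-0.002564)(-0.002564) = 0.0000564
V_1 = [(0.015)(0.01756) - (-0.002564)(0.075)]/D = 8.081 V
V_3 = [(0.003585)(0.075) - (0.015)(-0.002564)]/D = 5.45 V
Power in each resistor, P = (ΔV)²/R:
  P_R1 = (15 - 8.081)²/1000 = 0.04787 W
  P_R2 = (8.081 - 0)²/47000 = 0.001389 W
  P_R3 = (15 - 5.45)²/200 = 0.456 W
  P_R4 = (0 - 5.45)²/100 = 0.297 W
  P_R5 = (8.081 - 5.45)²/390 = 0.01775 W
P_total = P_R1 + P_R2 + P_R3 + P_R4 + P_R5 = 0.82 W

Final answer: 0.82 W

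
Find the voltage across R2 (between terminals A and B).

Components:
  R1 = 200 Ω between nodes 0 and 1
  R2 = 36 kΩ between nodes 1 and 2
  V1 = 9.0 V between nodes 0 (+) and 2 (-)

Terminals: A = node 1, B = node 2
R1 and R2 are in series across V1 (node 0 → node 1 → node 2), and the output A–B is taken across R2, so this is a voltage divider.
Series current: I = V1/(R1 + R2) = 9/(200 + 36000) = 9/36200 = 0.0002486 A
V_R2 = I × R2 = V1 × R2/(R1 + R2) = 9 × 36000/36200 = 8.95 V

Final answer: 8.95 V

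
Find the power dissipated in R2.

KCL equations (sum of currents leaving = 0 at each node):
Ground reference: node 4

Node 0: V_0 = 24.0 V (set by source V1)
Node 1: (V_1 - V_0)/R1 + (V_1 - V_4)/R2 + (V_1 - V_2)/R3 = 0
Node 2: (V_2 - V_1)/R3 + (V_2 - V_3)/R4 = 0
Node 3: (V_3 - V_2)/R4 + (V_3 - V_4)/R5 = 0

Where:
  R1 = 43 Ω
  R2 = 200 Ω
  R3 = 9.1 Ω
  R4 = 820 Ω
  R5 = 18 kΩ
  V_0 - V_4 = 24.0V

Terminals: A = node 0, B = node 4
Nodal analysis, taking node 4 as the 0 V reference.
Source V1 fixes V_0 = 24 V.
KCL at each unknown node (sum of currents leaving = 0; resistances in Ω):
  Node 1: (V_1 - 24)/43 + (V_1 - 0)/200 + (V_1 - V_2)/9.1 = 0
  Node 2: (V_2 - V_1)/9.1 + (V_2 - V_3)/820 = 0
  Node 3: (V_3 - V_2)/820 + (V_3 - 0)/18000 = 0
Collecting terms (coefficients in siemens):
  0.1381·V_1 - 0.1099·V_2 = 0.5581
  0.1111·V_2 - 0.1099·V_1 - 0.00122·V_3 = 0
  0.001275·V_3 - 0.00122·V_2 = 0
Solving these 3 simultaneous equations (Gaussian elimination) gives:
  V_1 = 19.72 V, V_2 = 19.71 V, V_3 = 18.85 V
I_R2 = (V_1 - V_4)/R2 = (19.72 - 0)/200 = 0.09858 A
P_R2 = I_R2² × R2 = (0.09858)² × 200 = 1.944 W

Final answer: 1.944 W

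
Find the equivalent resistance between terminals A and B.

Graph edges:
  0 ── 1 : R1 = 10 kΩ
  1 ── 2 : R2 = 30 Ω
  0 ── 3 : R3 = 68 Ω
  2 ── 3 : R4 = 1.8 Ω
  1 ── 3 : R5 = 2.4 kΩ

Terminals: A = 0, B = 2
The network is not a plain series/parallel combination. Inject a 1 A test current into terminal A (node 0) and return it from terminal B (node 2); then R_eq = V_A / (1 A).
Nodal analysis, taking node 2 as the 0 V reference.
Current source I_test pushes 1 A into node 0 and draws it out of node 2.
KCL at each unknown node (sum of currents leaving = 0; resistances in Ω):
  Node 0: (V_0 - V_1)/10000 + (V_0 - V_3)/68 - 1 = 0
  Node 1: (V_1 - V_0)/10000 + (V_1 - 0)/30 + (V_1 - V_3)/2400 = 0
  Node 3: (V_3 - V_0)/68 + (V_3 - V_1)/2400 + (V_3 - 0)/1.8 = 0
Collecting terms (coefficients in siemens):
  0.01481·V_0 - 0.0001·V_1 - 0.01471·V_3 = 1
  0.03385·V_1 - 0.0001·V_0 - 0.0004167·V_3 = 0
  0.5707·V_3 - 0.01471·V_0 - 0.0004167·V_1 = 0
Solving these 3 simultaneous equations (Gaussian elimination) gives:
  V_0 = 69.32 V, V_1 = 0.2268 V, V_3 = 1.786 V
R_eq = V_0 / 1 A = 69.32 Ω

Final answer: 69.32 Ω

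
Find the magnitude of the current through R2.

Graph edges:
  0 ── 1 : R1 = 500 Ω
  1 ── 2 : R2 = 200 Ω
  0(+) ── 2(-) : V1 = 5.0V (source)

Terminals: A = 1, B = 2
Nodal analysis, taking node 2 as the 0 V reference.
Source V1 fixes V_0 = 5 V.
KCL at each unknown node (sum of currents leaving = 0; resistances in Ω):
  Node 1: (V_1 - 5)/500 + (V_1 - 0)/200 = 0
Collecting terms: 0.007 × V_1 = 0.01  =>  V_1 = 1.429 V
I_R2 = (V_1 - V_2)/R2 = (1.429 - 0)/200 = 0.007143 A
|I_R2| = 0.007143 A

Final answer: |I_R2| = 0.007143 A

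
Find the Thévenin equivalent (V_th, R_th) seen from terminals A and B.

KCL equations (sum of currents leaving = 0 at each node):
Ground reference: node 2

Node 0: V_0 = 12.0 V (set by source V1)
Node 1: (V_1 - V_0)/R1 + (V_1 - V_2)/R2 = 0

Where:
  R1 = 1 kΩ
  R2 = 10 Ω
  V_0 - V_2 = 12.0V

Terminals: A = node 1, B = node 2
Step 1 — V_th is the open-circuit voltage V_A - V_B (nothing connected across the terminals).
Nodal analysis, taking node 2 as the 0 V reference.
Source V1 fixes V_0 = 12 V.
KCL at each unknown node (sum of currents leaving = 0; resistances in Ω):
  Node 1: (V_1 - 12)/1000 + (V_1 - 0)/10 = 0
Collecting terms: 0.101 × V_1 = 0.012  =>  V_1 = 0.1188 V
V_th = V_1 - V_2 = 0.1188 - 0 = 0.1188 V
Step 2 — R_th: zero the source — replace V1 by a short circuit (node 2 merges into node 0) — and find the resistance seen between A (node 1) and B (node 0).
Reduce the network between node 1 (A) and node 0 (B) by series/parallel combination:
  Rp1 = R1 ‖ R2 (parallel, both between nodes 0 and 1) = 1/(1/1000 + 1/10) = 9.901 Ω
R_th = 9.901 Ω

Final answer: V_th = 0.1188 V, R_th = 9.901 Ω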